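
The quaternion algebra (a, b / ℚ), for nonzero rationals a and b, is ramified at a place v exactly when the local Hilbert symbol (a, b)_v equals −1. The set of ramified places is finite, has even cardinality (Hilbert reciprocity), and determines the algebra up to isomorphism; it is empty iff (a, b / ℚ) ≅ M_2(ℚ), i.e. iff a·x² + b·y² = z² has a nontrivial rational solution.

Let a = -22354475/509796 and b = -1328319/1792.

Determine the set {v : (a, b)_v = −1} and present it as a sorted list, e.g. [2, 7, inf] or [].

[37, inf]

(a, b) ≡ (-5291, -217) mod (ℚ^×)²; places V = {2, 3, 5, 7, 11, 13, 17, 23, 31, 37, ∞}.
(a,b)_13: α=3, u≡4; β=0, v≡9 (mod 13); (4|13)=+1, (9|13)=+1; sign (−1)^0·+1^0·+1^3 = +1.
(a,b)_∞: sgn(-5291)=−, sgn(-217)=−, so -1.
(a,b)_23: α=0, u≡7; β=2, v≡2 (mod 23); (7|23)=-1, (2|23)=+1; sign (−1)^0·-1^2·+1^0 = +1.
(a,b)_37: α=1, u≡22; β=0, v≡15 (mod 37); (22|37)=-1, (15|37)=-1; sign (−1)^0·-1^0·-1^1 = -1.
(a,b)_7: α=-2, u≡2; β=-1, v≡2 (mod 7); (2|7)=+1, (2|7)=+1; sign (−1)^0·+1^-1·+1^-2 = +1.
(a,b)_11: α=1, u≡3; β=0, v≡3 (mod 11); (3|11)=+1, (3|11)=+1; sign (−1)^0·+1^0·+1^1 = +1.
(a,b)_2: α=-2, β=-8; u≡5, v≡7 (mod 8); ε(u)ε(v)=0·1, αω(v)=-2·0, βω(u)=-8·1; sum ≡ 0  ⇒  +1.
(a,b)_3: α=-2, u≡1; β=4, v≡2 (mod 3); (1|3)=+1, (2|3)=-1; sign (−1)^0·+1^4·-1^-2 = +1.
(a,b)_31: α=0, u≡28; β=1, v≡27 (mod 31); (28|31)=+1, (27|31)=-1; sign (−1)^0·+1^1·-1^0 = +1.
(a,b)_17: α=-2, u≡9; β=0, v≡16 (mod 17); (9|17)=+1, (16|17)=+1; sign (−1)^0·+1^0·+1^-2 = +1.
(a,b)_5: α=2, u≡1; β=0, v≡3 (mod 5); (1|5)=+1, (3|5)=-1; sign (−1)^0·+1^0·-1^2 = +1.
|Ram(-5291, -217)| = 2, even; anisotropic at {37, ∞}.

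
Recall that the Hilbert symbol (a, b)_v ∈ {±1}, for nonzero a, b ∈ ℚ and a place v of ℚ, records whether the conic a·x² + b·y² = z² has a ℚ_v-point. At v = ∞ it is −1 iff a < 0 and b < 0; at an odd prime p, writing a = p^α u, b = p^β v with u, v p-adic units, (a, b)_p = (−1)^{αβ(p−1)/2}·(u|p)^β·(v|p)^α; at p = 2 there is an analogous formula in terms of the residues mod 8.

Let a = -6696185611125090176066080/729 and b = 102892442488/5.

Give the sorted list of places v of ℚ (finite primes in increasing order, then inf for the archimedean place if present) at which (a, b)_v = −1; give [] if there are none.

[5, 11, 23, 31, 37, 41]

(a, b) ≡ (-2530, 243129590) mod (ℚ^×)²; places V = {2, 3, 5, 11, 23, 31, 37, 41, 47, ∞}.
(a,b)_2: α=5, β=3; u≡7, v≡3 (mod 8); ε(u)ε(v)=1·1, αω(v)=5·1, βω(u)=3·0; sum ≡ 0  ⇒  +1.
(a,b)_∞: sgn(-2530)=−, sgn(243129590)=+, so +1.
(a,b)_5: α=1, u≡1; β=-1, v≡3 (mod 5); (1|5)=+1, (3|5)=-1; sign (−1)^0·+1^-1·-1^1 = -1.
(a,b)_23: α=5, u≡11; β=2, v≡11 (mod 23); (11|23)=-1, (11|23)=-1; sign (−1)^0·-1^2·-1^5 = -1.
(a,b)_37: α=2, u≡18; β=1, v≡8 (mod 37); (18|37)=-1, (8|37)=-1; sign (−1)^0·-1^1·-1^2 = -1.
(a,b)_47: α=2, u≡28; β=1, v≡6 (mod 47); (28|47)=+1, (6|47)=+1; sign (−1)^0·+1^1·+1^2 = +1.
(a,b)_11: α=3, u≡5; β=1, v≡3 (mod 11); (5|11)=+1, (3|11)=+1; sign (−1)^1·+1^1·+1^3 = -1.
(a,b)_41: α=2, u≡17; β=1, v≡37 (mod 41); (17|41)=-1, (37|41)=+1; sign (−1)^0·-1^1·+1^2 = -1.
(a,b)_3: α=-6, u≡2; β=0, v≡2 (mod 3); (2|3)=-1, (2|3)=-1; sign (−1)^0·-1^0·-1^-6 = +1.
(a,b)_31: α=2, u≡11; β=1, v≡2 (mod 31); (11|31)=-1, (2|31)=+1; sign (−1)^0·-1^1·+1^2 = -1.
|Ram(-2530, 243129590)| = 6, even; anisotropic at {5, 11, 23, 31, 37, 41}.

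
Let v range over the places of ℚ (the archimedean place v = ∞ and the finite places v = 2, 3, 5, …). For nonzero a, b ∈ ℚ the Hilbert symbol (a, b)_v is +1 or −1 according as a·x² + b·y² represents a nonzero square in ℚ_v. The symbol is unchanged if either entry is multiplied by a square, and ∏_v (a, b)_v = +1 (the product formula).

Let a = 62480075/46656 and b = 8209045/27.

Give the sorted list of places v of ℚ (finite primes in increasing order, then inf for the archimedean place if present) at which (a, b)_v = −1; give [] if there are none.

Mod squares: a ≡ 6923, b ≡ 85215. Check v ∈ {∞, 2, 3, 5, 7, 13, 17, 19, 23, 43}.
v=2: v_2(a)=-6, v_2(b)=0; units ≡ 3, 7 (mod 8); ε·ε+αω+βω = 1·1+-6·0+0·1 ≡ 1  ⇒  (a,b)_2 = -1.
v=17: a=17^0·(≡16), b=17^2·(≡10) mod 17; (16|17)=+1, (10|17)=-1; (−1)^{0·2·8}·(+1)^2·(-1)^0 = +1.
v=3: a=3^-6·(≡2), b=3^-3·(≡1) mod 3; (2|3)=-1, (1|3)=+1; (−1)^{-6·-3·1}·(-1)^-3·(+1)^-6 = -1.
v=13: a=13^0·(≡5), b=13^1·(≡3) mod 13; (5|13)=-1, (3|13)=+1; (−1)^{0·1·6}·(-1)^1·(+1)^0 = -1.
v=7: a=7^1·(≡4), b=7^0·(≡2) mod 7; (4|7)=+1, (2|7)=+1; (−1)^{1·0·3}·(+1)^0·(+1)^1 = +1.
v=23: a=23^1·(≡13), b=23^1·(≡6) mod 23; (13|23)=+1, (6|23)=+1; (−1)^{1·1·11}·(+1)^1·(+1)^1 = -1.
v=∞: 6923 > 0 and 85215 > 0  ⇒  (a,b)_∞ = +1.
v=19: a=19^2·(≡9), b=19^1·(≡16) mod 19; (9|19)=+1, (16|19)=+1; (−1)^{2·1·9}·(+1)^1·(+1)^2 = +1.
v=43: a=43^1·(≡12), b=43^0·(≡8) mod 43; (12|43)=-1, (8|43)=-1; (−1)^{1·0·21}·(-1)^0·(-1)^1 = -1.
v=5: a=5^2·(≡3), b=5^1·(≡2) mod 5; (3|5)=-1, (2|5)=-1; (−1)^{2·1·2}·(-1)^1·(-1)^2 = -1.
Ram(6923, 85215) = {2, 3, 5, 13, 23, 43}; no ℚ_2-point on the conic.

[2, 3, 5, 13, 23, 43]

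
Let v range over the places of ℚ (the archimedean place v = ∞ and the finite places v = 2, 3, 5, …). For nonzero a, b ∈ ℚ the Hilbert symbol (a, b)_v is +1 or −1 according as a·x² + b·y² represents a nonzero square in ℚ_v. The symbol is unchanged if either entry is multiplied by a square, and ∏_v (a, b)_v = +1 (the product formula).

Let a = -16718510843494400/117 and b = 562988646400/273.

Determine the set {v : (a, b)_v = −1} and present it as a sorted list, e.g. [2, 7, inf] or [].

(a, b) ≡ (-533, 324597) mod (ℚ^×)²; places V = {2, 3, 5, 7, 13, 17, 29, 41, ∞}.
(a,b)_∞: sgn(-533)=−, sgn(324597)=+, so +1.
(a,b)_7: α=0, u≡5; β=-1, v≡3 (mod 7); (5|7)=-1, (3|7)=-1; sign (−1)^0·-1^-1·-1^0 = -1.
(a,b)_5: α=2, u≡2; β=2, v≡2 (mod 5); (2|5)=-1, (2|5)=-1; sign (−1)^0·-1^2·-1^2 = +1.
(a,b)_2: α=26, β=16; u≡3, v≡5 (mod 8); ε(u)ε(v)=1·0, αω(v)=26·1, βω(u)=16·1; sum ≡ 0  ⇒  +1.
(a,b)_17: α=2, u≡12; β=2, v≡9 (mod 17); (12|17)=-1, (9|17)=+1; sign (−1)^0·-1^2·+1^2 = +1.
(a,b)_13: α=-1, u≡11; β=-1, v≡3 (mod 13); (11|13)=-1, (3|13)=+1; sign (−1)^0·-1^-1·+1^-1 = -1.
(a,b)_29: α=2, u≡17; β=1, v≡13 (mod 29); (17|29)=-1, (13|29)=+1; sign (−1)^0·-1^1·+1^2 = -1.
(a,b)_41: α=1, u≡7; β=1, v≡10 (mod 41); (7|41)=-1, (10|41)=+1; sign (−1)^0·-1^1·+1^1 = -1.
(a,b)_3: α=-2, u≡1; β=-1, v≡1 (mod 3); (1|3)=+1, (1|3)=+1; sign (−1)^0·+1^-1·+1^-2 = +1.
|Ram(-533, 324597)| = 4, even; anisotropic at {7, 13, 29, 41}.

[7, 13, 29, 41]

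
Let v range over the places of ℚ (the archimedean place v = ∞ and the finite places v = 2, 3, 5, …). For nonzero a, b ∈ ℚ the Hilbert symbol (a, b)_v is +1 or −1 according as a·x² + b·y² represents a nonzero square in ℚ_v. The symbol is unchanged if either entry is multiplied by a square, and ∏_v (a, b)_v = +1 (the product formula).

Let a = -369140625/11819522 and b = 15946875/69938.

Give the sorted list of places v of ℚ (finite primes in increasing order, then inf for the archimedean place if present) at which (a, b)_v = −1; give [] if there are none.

[5, 7]

(a, b) ≡ (-210, 70) mod (ℚ^×)²; places V = {2, 3, 5, 7, 11, 13, 17, ∞}.
(a,b)_13: α=-2, u≡11; β=0, v≡2 (mod 13); (11|13)=-1, (2|13)=-1; sign (−1)^0·-1^0·-1^-2 = +1.
(a,b)_3: α=3, u≡2; β=6, v≡1 (mod 3); (2|3)=-1, (1|3)=+1; sign (−1)^0·-1^6·+1^3 = +1.
(a,b)_5: α=9, u≡3; β=5, v≡1 (mod 5); (3|5)=-1, (1|5)=+1; sign (−1)^0·-1^5·+1^9 = -1.
(a,b)_17: α=-2, u≡6; β=-2, v≡2 (mod 17); (6|17)=-1, (2|17)=+1; sign (−1)^0·-1^-2·+1^-2 = +1.
(a,b)_11: α=-2, u≡2; β=-2, v≡9 (mod 11); (2|11)=-1, (9|11)=+1; sign (−1)^0·-1^-2·+1^-2 = +1.
(a,b)_∞: sgn(-210)=−, sgn(70)=+, so +1.
(a,b)_2: α=-1, β=-1; u≡7, v≡3 (mod 8); ε(u)ε(v)=1·1, αω(v)=-1·1, βω(u)=-1·0; sum ≡ 0  ⇒  +1.
(a,b)_7: α=1, u≡6; β=1, v≡3 (mod 7); (6|7)=-1, (3|7)=-1; sign (−1)^1·-1^1·-1^1 = -1.
Ram(-210, 70) = {5, 7}; no ℚ_5-point on the conic.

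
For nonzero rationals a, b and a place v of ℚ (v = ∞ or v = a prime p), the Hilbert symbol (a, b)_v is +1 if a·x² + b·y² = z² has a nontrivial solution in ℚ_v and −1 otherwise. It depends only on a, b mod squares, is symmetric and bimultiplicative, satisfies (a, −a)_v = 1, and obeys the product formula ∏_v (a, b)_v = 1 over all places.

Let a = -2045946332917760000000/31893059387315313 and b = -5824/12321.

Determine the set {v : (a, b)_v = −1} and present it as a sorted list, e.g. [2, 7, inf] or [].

Mod squares: a ≡ -40755, b ≡ -91. Check v ∈ {∞, 2, 3, 5, 7, 11, 13, 17, 19, 23, 37, 41}.
v=∞: -40755 < 0 and -91 < 0  ⇒  (a,b)_∞ = -1.
v=23: a=23^-2·(≡12), b=23^0·(≡4) mod 23; (12|23)=+1, (4|23)=+1; (−1)^{-2·0·11}·(+1)^0·(+1)^-2 = +1.
v=5: a=5^7·(≡4), b=5^0·(≡1) mod 5; (4|5)=+1, (1|5)=+1; (−1)^{7·0·2}·(+1)^0·(+1)^7 = +1.
v=11: a=11^-3·(≡6), b=11^0·(≡6) mod 11; (6|11)=-1, (6|11)=-1; (−1)^{-3·0·5}·(-1)^0·(-1)^-3 = -1.
v=41: a=41^-2·(≡9), b=41^0·(≡37) mod 41; (9|41)=+1, (37|41)=+1; (−1)^{-2·0·20}·(+1)^0·(+1)^-2 = +1.
v=17: a=17^2·(≡7), b=17^0·(≡11) mod 17; (7|17)=-1, (11|17)=-1; (−1)^{2·0·8}·(-1)^0·(-1)^2 = +1.
v=7: a=7^2·(≡3), b=7^1·(≡1) mod 7; (3|7)=-1, (1|7)=+1; (−1)^{2·1·3}·(-1)^1·(+1)^2 = -1.
v=2: v_2(a)=18, v_2(b)=6; units ≡ 5, 5 (mod 8); ε·ε+αω+βω = 0·0+18·1+6·1 ≡ 0  ⇒  (a,b)_2 = +1.
v=37: a=37^-2·(≡17), b=37^-2·(≡23) mod 37; (17|37)=-1, (23|37)=-1; (−1)^{-2·-2·18}·(-1)^-2·(-1)^-2 = +1.
v=13: a=13^5·(≡2), b=13^1·(≡2) mod 13; (2|13)=-1, (2|13)=-1; (−1)^{5·1·6}·(-1)^1·(-1)^5 = +1.
v=3: a=3^-9·(≡2), b=3^-2·(≡2) mod 3; (2|3)=-1, (2|3)=-1; (−1)^{-9·-2·1}·(-1)^-2·(-1)^-9 = -1.
v=19: a=19^1·(≡3), b=19^0·(≡1) mod 19; (3|19)=-1, (1|19)=+1; (−1)^{1·0·9}·(-1)^0·(+1)^1 = +1.
Ram(-40755, -91) = {3, 7, 11, ∞}; no ℚ_3-point on the conic.

[3, 7, 11, inf]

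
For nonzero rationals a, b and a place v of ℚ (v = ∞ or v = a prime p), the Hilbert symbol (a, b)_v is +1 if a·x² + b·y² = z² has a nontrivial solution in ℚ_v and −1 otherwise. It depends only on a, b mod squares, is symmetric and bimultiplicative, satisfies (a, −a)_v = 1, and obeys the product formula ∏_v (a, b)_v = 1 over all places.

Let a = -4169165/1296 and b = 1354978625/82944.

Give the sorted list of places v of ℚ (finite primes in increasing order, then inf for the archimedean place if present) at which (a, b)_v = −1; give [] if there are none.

(a, b) ≡ (-85085, 6545) mod (ℚ^×)²; places V = {2, 3, 5, 7, 11, 13, 17, ∞}.
(a,b)_17: α=1, u≡12; β=1, v≡6 (mod 17); (12|17)=-1, (6|17)=-1; sign (−1)^0·-1^1·-1^1 = +1.
(a,b)_2: α=-4, β=-10; u≡3, v≡1 (mod 8); ε(u)ε(v)=1·0, αω(v)=-4·0, βω(u)=-10·1; sum ≡ 0  ⇒  +1.
(a,b)_3: α=-4, u≡1; β=-4, v≡2 (mod 3); (1|3)=+1, (2|3)=-1; sign (−1)^0·+1^-4·-1^-4 = +1.
(a,b)_11: α=1, u≡5; β=1, v≡4 (mod 11); (5|11)=+1, (4|11)=+1; sign (−1)^1·+1^1·+1^1 = -1.
(a,b)_5: α=1, u≡2; β=3, v≡1 (mod 5); (2|5)=-1, (1|5)=+1; sign (−1)^0·-1^3·+1^1 = -1.
(a,b)_∞: sgn(-85085)=−, sgn(6545)=+, so +1.
(a,b)_7: α=3, u≡4; β=3, v≡2 (mod 7); (4|7)=+1, (2|7)=+1; sign (−1)^1·+1^3·+1^3 = -1.
(a,b)_13: α=1, u≡2; β=2, v≡11 (mod 13); (2|13)=-1, (11|13)=-1; sign (−1)^0·-1^2·-1^1 = -1.
(-85085, 6545 / ℚ) ramifies at {5, 7, 11, 13}: a division algebra.

[5, 7, 11, 13]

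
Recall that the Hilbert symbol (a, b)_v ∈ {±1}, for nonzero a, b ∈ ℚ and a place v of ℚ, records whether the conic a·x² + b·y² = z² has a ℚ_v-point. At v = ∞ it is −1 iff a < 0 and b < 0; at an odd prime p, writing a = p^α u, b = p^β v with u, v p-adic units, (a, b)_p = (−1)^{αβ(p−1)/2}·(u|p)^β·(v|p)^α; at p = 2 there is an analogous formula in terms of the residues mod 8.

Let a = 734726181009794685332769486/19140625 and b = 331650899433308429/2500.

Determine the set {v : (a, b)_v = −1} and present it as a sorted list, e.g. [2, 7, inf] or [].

[2, 17]

Mod squares: a ≡ 842364926, b ≡ 989. Check v ∈ {∞, 2, 3, 5, 7, 13, 17, 23, 41, 43, 47}.
v=17: a=17^5·(≡1), b=17^2·(≡7) mod 17; (1|17)=+1, (7|17)=-1; (−1)^{5·2·8}·(+1)^2·(-1)^5 = -1.
v=5: a=5^-8·(≡4), b=5^-4·(≡1) mod 5; (4|5)=+1, (1|5)=+1; (−1)^{-8·-4·2}·(+1)^-4·(+1)^-8 = +1.
v=13: a=13^3·(≡2), b=13^2·(≡4) mod 13; (2|13)=-1, (4|13)=+1; (−1)^{3·2·6}·(-1)^2·(+1)^3 = +1.
v=47: a=47^3·(≡14), b=47^2·(≡37) mod 47; (14|47)=+1, (37|47)=+1; (−1)^{3·2·23}·(+1)^2·(+1)^3 = +1.
v=7: a=7^-2·(≡4), b=7^0·(≡2) mod 7; (4|7)=+1, (2|7)=+1; (−1)^{-2·0·3}·(+1)^0·(+1)^-2 = +1.
v=43: a=43^3·(≡33), b=43^3·(≡17) mod 43; (33|43)=-1, (17|43)=+1; (−1)^{3·3·21}·(-1)^3·(+1)^3 = +1.
v=2: v_2(a)=1, v_2(b)=-2; units ≡ 7, 5 (mod 8); ε·ε+αω+βω = 1·0+1·1+-2·0 ≡ 1  ⇒  (a,b)_2 = -1.
v=41: a=41^3·(≡26), b=41^2·(≡16) mod 41; (26|41)=-1, (16|41)=+1; (−1)^{3·2·20}·(-1)^2·(+1)^3 = +1.
v=23: a=23^1·(≡8), b=23^1·(≡17) mod 23; (8|23)=+1, (17|23)=-1; (−1)^{1·1·11}·(+1)^1·(-1)^1 = +1.
v=∞: 842364926 > 0 and 989 > 0  ⇒  (a,b)_∞ = +1.
v=3: a=3^2·(≡2), b=3^0·(≡2) mod 3; (2|3)=-1, (2|3)=-1; (−1)^{2·0·1}·(-1)^0·(-1)^2 = +1.
Ram(842364926, 989) = {2, 17}; no ℚ_2-point on the conic.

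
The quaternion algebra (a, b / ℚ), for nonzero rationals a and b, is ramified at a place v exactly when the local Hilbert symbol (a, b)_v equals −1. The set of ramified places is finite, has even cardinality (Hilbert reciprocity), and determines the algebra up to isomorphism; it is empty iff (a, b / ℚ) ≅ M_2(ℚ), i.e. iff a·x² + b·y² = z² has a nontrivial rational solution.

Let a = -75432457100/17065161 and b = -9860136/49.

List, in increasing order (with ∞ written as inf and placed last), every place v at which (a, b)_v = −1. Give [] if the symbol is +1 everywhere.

[2, 13, 17, inf]

Mod squares: a ≡ -11, b ≡ -14586. Check v ∈ {∞, 2, 3, 5, 7, 11, 13, 17}.
v=∞: -11 < 0 and -14586 < 0  ⇒  (a,b)_∞ = -1.
v=7: a=7^4·(≡6), b=7^-2·(≡1) mod 7; (6|7)=-1, (1|7)=+1; (−1)^{4·-2·3}·(-1)^-2·(+1)^4 = +1.
v=3: a=3^-10·(≡1), b=3^1·(≡1) mod 3; (1|3)=+1, (1|3)=+1; (−1)^{-10·1·1}·(+1)^1·(+1)^-10 = +1.
v=13: a=13^4·(≡5), b=13^3·(≡1) mod 13; (5|13)=-1, (1|13)=+1; (−1)^{4·3·6}·(-1)^3·(+1)^4 = -1.
v=2: v_2(a)=2, v_2(b)=3; units ≡ 5, 3 (mod 8); ε·ε+αω+βω = 0·1+2·1+3·1 ≡ 1  ⇒  (a,b)_2 = -1.
v=5: a=5^2·(≡1), b=5^0·(≡1) mod 5; (1|5)=+1, (1|5)=+1; (−1)^{2·0·2}·(+1)^0·(+1)^2 = +1.
v=11: a=11^1·(≡6), b=11^1·(≡5) mod 11; (6|11)=-1, (5|11)=+1; (−1)^{1·1·5}·(-1)^1·(+1)^1 = +1.
v=17: a=17^-2·(≡11), b=17^1·(≡1) mod 17; (11|17)=-1, (1|17)=+1; (−1)^{-2·1·8}·(-1)^1·(+1)^-2 = -1.
|Ram(-11, -14586)| = 4, even; anisotropic at {2, 13, 17, ∞}.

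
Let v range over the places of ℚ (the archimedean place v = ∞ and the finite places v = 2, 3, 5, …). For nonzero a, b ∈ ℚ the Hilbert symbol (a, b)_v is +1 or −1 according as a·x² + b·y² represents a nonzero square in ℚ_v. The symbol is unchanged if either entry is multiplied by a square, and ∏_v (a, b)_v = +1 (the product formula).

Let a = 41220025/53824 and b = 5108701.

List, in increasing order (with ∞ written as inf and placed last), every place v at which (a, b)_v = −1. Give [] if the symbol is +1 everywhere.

[7, 23]

Mod squares: a ≡ 33649, b ≡ 30229. Check v ∈ {∞, 2, 5, 7, 11, 13, 19, 23, 29, 37, 43}.
v=43: a=43^0·(≡35), b=43^1·(≡41) mod 43; (35|43)=+1, (41|43)=+1; (−1)^{0·1·21}·(+1)^1·(+1)^0 = +1.
v=13: a=13^0·(≡7), b=13^2·(≡4) mod 13; (7|13)=-1, (4|13)=+1; (−1)^{0·2·6}·(-1)^2·(+1)^0 = +1.
v=19: a=19^1·(≡7), b=19^1·(≡10) mod 19; (7|19)=+1, (10|19)=-1; (−1)^{1·1·9}·(+1)^1·(-1)^1 = +1.
v=∞: 33649 > 0 and 30229 > 0  ⇒  (a,b)_∞ = +1.
v=11: a=11^1·(≡4), b=11^0·(≡4) mod 11; (4|11)=+1, (4|11)=+1; (−1)^{1·0·5}·(+1)^0·(+1)^1 = +1.
v=2: v_2(a)=-6, v_2(b)=0; units ≡ 1, 5 (mod 8); ε·ε+αω+βω = 0·0+-6·1+0·0 ≡ 0  ⇒  (a,b)_2 = +1.
v=37: a=37^0·(≡11), b=37^1·(≡26) mod 37; (11|37)=+1, (26|37)=+1; (−1)^{0·1·18}·(+1)^1·(+1)^0 = +1.
v=23: a=23^1·(≡21), b=23^0·(≡10) mod 23; (21|23)=-1, (10|23)=-1; (−1)^{1·0·11}·(-1)^0·(-1)^1 = -1.
v=7: a=7^3·(≡6), b=7^0·(≡3) mod 7; (6|7)=-1, (3|7)=-1; (−1)^{3·0·3}·(-1)^0·(-1)^3 = -1.
v=5: a=5^2·(≡4), b=5^0·(≡1) mod 5; (4|5)=+1, (1|5)=+1; (−1)^{2·0·2}·(+1)^0·(+1)^2 = +1.
v=29: a=29^-2·(≡25), b=29^0·(≡3) mod 29; (25|29)=+1, (3|29)=-1; (−1)^{-2·0·14}·(+1)^0·(-1)^-2 = +1.
|Ram(33649, 30229)| = 2, even; anisotropic at {7, 23}.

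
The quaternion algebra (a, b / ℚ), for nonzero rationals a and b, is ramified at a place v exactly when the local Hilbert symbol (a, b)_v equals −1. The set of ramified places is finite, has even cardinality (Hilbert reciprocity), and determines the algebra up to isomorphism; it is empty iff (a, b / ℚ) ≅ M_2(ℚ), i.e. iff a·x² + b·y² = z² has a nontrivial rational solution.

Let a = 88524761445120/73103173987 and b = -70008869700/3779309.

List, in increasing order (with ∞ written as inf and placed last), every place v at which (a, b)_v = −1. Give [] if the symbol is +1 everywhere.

(a, b) ≡ (770385, -154077) mod (ℚ^×)²; places V = {2, 3, 5, 7, 11, 13, 19, 23, 29, ∞}.
(a,b)_3: α=1, u≡1; β=3, v≡1 (mod 3); (1|3)=+1, (1|3)=+1; sign (−1)^1·+1^3·+1^1 = -1.
(a,b)_2: α=8, β=2; u≡1, v≡3 (mod 8); ε(u)ε(v)=0·1, αω(v)=8·1, βω(u)=2·0; sum ≡ 0  ⇒  +1.
(a,b)_29: α=-3, u≡6; β=-1, v≡1 (mod 29); (6|29)=+1, (1|29)=+1; sign (−1)^0·+1^-1·+1^-3 = +1.
(a,b)_13: α=2, u≡8; β=0, v≡10 (mod 13); (8|13)=-1, (10|13)=+1; sign (−1)^0·-1^0·+1^2 = +1.
(a,b)_∞: sgn(770385)=+, sgn(-154077)=−, so +1.
(a,b)_7: α=1, u≡4; β=1, v≡4 (mod 7); (4|7)=+1, (4|7)=+1; sign (−1)^1·+1^1·+1^1 = -1.
(a,b)_19: α=-4, u≡11; β=-4, v≡14 (mod 19); (11|19)=+1, (14|19)=-1; sign (−1)^0·+1^-4·-1^-4 = +1.
(a,b)_11: α=7, u≡9; β=5, v≡7 (mod 11); (9|11)=+1, (7|11)=-1; sign (−1)^1·+1^5·-1^7 = +1.
(a,b)_23: α=-1, u≡17; β=1, v≡17 (mod 23); (17|23)=-1, (17|23)=-1; sign (−1)^1·-1^1·-1^-1 = -1.
(a,b)_5: α=1, u≡2; β=2, v≡3 (mod 5); (2|5)=-1, (3|5)=-1; sign (−1)^0·-1^2·-1^1 = -1.
Ram(770385, -154077) = {3, 5, 7, 23}; no ℚ_3-point on the conic.

[3, 5, 7, 23]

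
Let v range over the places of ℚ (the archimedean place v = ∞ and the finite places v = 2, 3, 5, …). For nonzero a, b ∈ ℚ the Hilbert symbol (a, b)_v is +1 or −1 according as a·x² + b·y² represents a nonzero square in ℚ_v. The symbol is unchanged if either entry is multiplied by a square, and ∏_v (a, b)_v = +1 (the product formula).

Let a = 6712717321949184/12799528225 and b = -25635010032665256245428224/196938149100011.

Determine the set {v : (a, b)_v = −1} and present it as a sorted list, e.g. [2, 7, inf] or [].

Mod squares: a ≡ 21, b ≡ -157586. Check v ∈ {∞, 2, 3, 5, 7, 11, 13, 17, 19, 29}.
v=7: a=7^1·(≡3), b=7^2·(≡3) mod 7; (3|7)=-1, (3|7)=-1; (−1)^{1·2·3}·(-1)^2·(-1)^1 = -1.
v=17: a=17^-2·(≡16), b=17^-4·(≡16) mod 17; (16|17)=+1, (16|17)=+1; (−1)^{-2·-4·8}·(+1)^-4·(+1)^-2 = +1.
v=3: a=3^3·(≡1), b=3^2·(≡1) mod 3; (1|3)=+1, (1|3)=+1; (−1)^{3·2·1}·(+1)^2·(+1)^3 = +1.
v=2: v_2(a)=12, v_2(b)=15; units ≡ 5, 7 (mod 8); ε·ε+αω+βω = 0·1+12·0+15·1 ≡ 1  ⇒  (a,b)_2 = -1.
v=11: a=11^-6·(≡2), b=11^-9·(≡8) mod 11; (2|11)=-1, (8|11)=-1; (−1)^{-6·-9·5}·(-1)^-9·(-1)^-6 = -1.
v=∞: 21 > 0 and -157586 < 0  ⇒  (a,b)_∞ = +1.
v=13: a=13^4·(≡2), b=13^9·(≡11) mod 13; (2|13)=-1, (11|13)=-1; (−1)^{4·9·6}·(-1)^9·(-1)^4 = -1.
v=29: a=29^2·(≡3), b=29^3·(≡15) mod 29; (3|29)=-1, (15|29)=-1; (−1)^{2·3·14}·(-1)^3·(-1)^2 = -1.
v=5: a=5^-2·(≡1), b=5^0·(≡1) mod 5; (1|5)=+1, (1|5)=+1; (−1)^{-2·0·2}·(+1)^0·(+1)^-2 = +1.
v=19: a=19^2·(≡13), b=19^3·(≡17) mod 19; (13|19)=-1, (17|19)=+1; (−1)^{2·3·9}·(-1)^3·(+1)^2 = -1.
Ram(21, -157586) = {2, 7, 11, 13, 19, 29}; no ℚ_2-point on the conic.

[2, 7, 11, 13, 19, 29]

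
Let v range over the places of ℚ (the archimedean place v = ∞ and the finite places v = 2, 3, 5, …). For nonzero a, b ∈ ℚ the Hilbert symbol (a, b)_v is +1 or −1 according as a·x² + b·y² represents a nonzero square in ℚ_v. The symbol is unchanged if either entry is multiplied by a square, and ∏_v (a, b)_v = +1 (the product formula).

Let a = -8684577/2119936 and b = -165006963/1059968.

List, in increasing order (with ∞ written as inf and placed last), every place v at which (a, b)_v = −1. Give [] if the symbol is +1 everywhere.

[11, inf]

Mod squares: a ≡ -33, b ≡ -1254. Check v ∈ {∞, 2, 3, 7, 11, 13, 19}.
v=19: a=19^2·(≡17), b=19^3·(≡15) mod 19; (17|19)=+1, (15|19)=-1; (−1)^{2·3·9}·(+1)^3·(-1)^2 = +1.
v=2: v_2(a)=-8, v_2(b)=-7; units ≡ 7, 5 (mod 8); ε·ε+αω+βω = 1·0+-8·1+-7·0 ≡ 0  ⇒  (a,b)_2 = +1.
v=13: a=13^-2·(≡5), b=13^-2·(≡8) mod 13; (5|13)=-1, (8|13)=-1; (−1)^{-2·-2·6}·(-1)^-2·(-1)^-2 = +1.
v=∞: -33 < 0 and -1254 < 0  ⇒  (a,b)_∞ = -1.
v=7: a=7^-2·(≡2), b=7^-2·(≡6) mod 7; (2|7)=+1, (6|7)=-1; (−1)^{-2·-2·3}·(+1)^-2·(-1)^-2 = +1.
v=3: a=3^7·(≡1), b=3^7·(≡2) mod 3; (1|3)=+1, (2|3)=-1; (−1)^{7·7·1}·(+1)^7·(-1)^7 = +1.
v=11: a=11^1·(≡8), b=11^1·(≡7) mod 11; (8|11)=-1, (7|11)=-1; (−1)^{1·1·5}·(-1)^1·(-1)^1 = -1.
(-33, -1254 / ℚ) ramifies at {11, ∞}: a division algebra.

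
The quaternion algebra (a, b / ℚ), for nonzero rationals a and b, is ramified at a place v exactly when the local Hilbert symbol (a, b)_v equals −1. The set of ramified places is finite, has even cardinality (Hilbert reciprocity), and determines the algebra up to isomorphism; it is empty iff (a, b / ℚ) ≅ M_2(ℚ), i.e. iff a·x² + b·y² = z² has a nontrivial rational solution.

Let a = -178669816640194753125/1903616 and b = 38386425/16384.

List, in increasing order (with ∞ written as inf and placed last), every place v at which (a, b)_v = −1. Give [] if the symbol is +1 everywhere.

[5, 7]

Mod squares: a ≡ -110055, b ≡ 5313. Check v ∈ {∞, 2, 3, 5, 7, 11, 13, 17, 23, 29, 31}.
v=5: a=5^5·(≡4), b=5^2·(≡3) mod 5; (4|5)=+1, (3|5)=-1; (−1)^{5·2·2}·(+1)^2·(-1)^5 = -1.
v=23: a=23^3·(≡20), b=23^1·(≡9) mod 23; (20|23)=-1, (9|23)=+1; (−1)^{3·1·11}·(-1)^1·(+1)^3 = +1.
v=17: a=17^2·(≡10), b=17^2·(≡16) mod 17; (10|17)=-1, (16|17)=+1; (−1)^{2·2·8}·(-1)^2·(+1)^2 = +1.
v=7: a=7^4·(≡3), b=7^1·(≡6) mod 7; (3|7)=-1, (6|7)=-1; (−1)^{4·1·3}·(-1)^1·(-1)^4 = -1.
v=11: a=11^-1·(≡3), b=11^1·(≡7) mod 11; (3|11)=+1, (7|11)=-1; (−1)^{-1·1·5}·(+1)^1·(-1)^-1 = +1.
v=∞: -110055 < 0 and 5313 > 0  ⇒  (a,b)_∞ = +1.
v=31: a=31^2·(≡15), b=31^0·(≡17) mod 31; (15|31)=-1, (17|31)=-1; (−1)^{2·0·15}·(-1)^0·(-1)^2 = +1.
v=13: a=13^-2·(≡10), b=13^0·(≡3) mod 13; (10|13)=+1, (3|13)=+1; (−1)^{-2·0·6}·(+1)^0·(+1)^-2 = +1.
v=29: a=29^1·(≡6), b=29^0·(≡5) mod 29; (6|29)=+1, (5|29)=+1; (−1)^{1·0·14}·(+1)^0·(+1)^1 = +1.
v=2: v_2(a)=-10, v_2(b)=-14; units ≡ 1, 1 (mod 8); ε·ε+αω+βω = 0·0+-10·0+-14·0 ≡ 0  ⇒  (a,b)_2 = +1.
v=3: a=3^5·(≡2), b=3^1·(≡1) mod 3; (2|3)=-1, (1|3)=+1; (−1)^{5·1·1}·(-1)^1·(+1)^5 = +1.
Ram(-110055, 5313) = {5, 7}; no ℚ_5-point on the conic.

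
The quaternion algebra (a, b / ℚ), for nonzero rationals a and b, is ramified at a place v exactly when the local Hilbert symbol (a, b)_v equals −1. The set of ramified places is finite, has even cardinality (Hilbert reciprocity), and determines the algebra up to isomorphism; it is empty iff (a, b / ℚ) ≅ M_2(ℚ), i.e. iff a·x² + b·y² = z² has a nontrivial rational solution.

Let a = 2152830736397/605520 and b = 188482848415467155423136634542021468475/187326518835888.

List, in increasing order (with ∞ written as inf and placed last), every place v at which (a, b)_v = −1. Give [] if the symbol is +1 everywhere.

Mod squares: a ≡ 50065, b ≡ 332321457. Check v ∈ {∞, 2, 3, 5, 11, 13, 17, 19, 23, 29, 31, 37, 43}.
v=23: a=23^0·(≡21), b=23^1·(≡22) mod 23; (21|23)=-1, (22|23)=-1; (−1)^{0·1·11}·(-1)^1·(-1)^0 = -1.
v=11: a=11^2·(≡4), b=11^2·(≡8) mod 11; (4|11)=+1, (8|11)=-1; (−1)^{2·2·5}·(+1)^2·(-1)^2 = +1.
v=2: v_2(a)=-4, v_2(b)=-4; units ≡ 1, 1 (mod 8); ε·ε+αω+βω = 0·0+-4·0+-4·0 ≡ 0  ⇒  (a,b)_2 = +1.
v=13: a=13^0·(≡7), b=13^1·(≡8) mod 13; (7|13)=-1, (8|13)=-1; (−1)^{0·1·6}·(-1)^1·(-1)^0 = -1.
v=17: a=17^1·(≡9), b=17^3·(≡13) mod 17; (9|17)=+1, (13|17)=+1; (−1)^{1·3·8}·(+1)^3·(+1)^1 = +1.
v=37: a=37^0·(≡3), b=37^1·(≡24) mod 37; (3|37)=+1, (24|37)=-1; (−1)^{0·1·18}·(+1)^1·(-1)^0 = +1.
v=∞: 50065 > 0 and 332321457 > 0  ⇒  (a,b)_∞ = +1.
v=3: a=3^-2·(≡1), b=3^-9·(≡1) mod 3; (1|3)=+1, (1|3)=+1; (−1)^{-2·-9·1}·(+1)^-9·(+1)^-2 = +1.
v=29: a=29^-2·(≡21), b=29^-6·(≡18) mod 29; (21|29)=-1, (18|29)=-1; (−1)^{-2·-6·14}·(-1)^-6·(-1)^-2 = +1.
v=19: a=19^1·(≡3), b=19^3·(≡4) mod 19; (3|19)=-1, (4|19)=+1; (−1)^{1·3·9}·(-1)^3·(+1)^1 = +1.
v=31: a=31^3·(≡12), b=31^9·(≡22) mod 31; (12|31)=-1, (22|31)=-1; (−1)^{3·9·15}·(-1)^9·(-1)^3 = -1.
v=5: a=5^-1·(≡3), b=5^2·(≡3) mod 5; (3|5)=-1, (3|5)=-1; (−1)^{-1·2·2}·(-1)^2·(-1)^-1 = -1.
v=43: a=43^2·(≡9), b=43^6·(≡2) mod 43; (9|43)=+1, (2|43)=-1; (−1)^{2·6·21}·(+1)^6·(-1)^2 = +1.
(50065, 332321457 / ℚ) ramifies at {5, 13, 23, 31}: a division algebra.

[5, 13, 23, 31]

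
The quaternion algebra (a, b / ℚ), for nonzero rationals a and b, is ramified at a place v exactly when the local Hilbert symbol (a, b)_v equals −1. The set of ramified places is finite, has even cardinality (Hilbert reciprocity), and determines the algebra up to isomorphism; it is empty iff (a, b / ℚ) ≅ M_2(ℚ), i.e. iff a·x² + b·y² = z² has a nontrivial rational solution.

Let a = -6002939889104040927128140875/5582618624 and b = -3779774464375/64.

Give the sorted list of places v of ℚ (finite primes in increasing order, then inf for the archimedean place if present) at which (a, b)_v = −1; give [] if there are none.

(a, b) ≡ (-13585, -7) mod (ℚ^×)²; places V = {2, 3, 5, 7, 11, 13, 17, 19, 23, 29, ∞}.
(a,b)_2: α=-22, β=-6; u≡7, v≡1 (mod 8); ε(u)ε(v)=1·0, αω(v)=-22·0, βω(u)=-6·0; sum ≡ 0  ⇒  +1.
(a,b)_7: α=6, u≡1; β=3, v≡5 (mod 7); (1|7)=+1, (5|7)=-1; sign (−1)^0·+1^3·-1^6 = +1.
(a,b)_19: α=3, u≡9; β=2, v≡14 (mod 19); (9|19)=+1, (14|19)=-1; sign (−1)^0·+1^2·-1^3 = -1.
(a,b)_∞: sgn(-13585)=−, sgn(-7)=−, so -1.
(a,b)_13: α=3, u≡7; β=2, v≡7 (mod 13); (7|13)=-1, (7|13)=-1; sign (−1)^0·-1^2·-1^3 = -1.
(a,b)_29: α=2, u≡9; β=0, v≡16 (mod 29); (9|29)=+1, (16|29)=+1; sign (−1)^0·+1^0·+1^2 = +1.
(a,b)_11: α=-3, u≡7; β=0, v≡4 (mod 11); (7|11)=-1, (4|11)=+1; sign (−1)^0·-1^0·+1^-3 = +1.
(a,b)_5: α=3, u≡2; β=4, v≡3 (mod 5); (2|5)=-1, (3|5)=-1; sign (−1)^0·-1^4·-1^3 = -1.
(a,b)_17: α=4, u≡13; β=2, v≡12 (mod 17); (13|17)=+1, (12|17)=-1; sign (−1)^0·+1^2·-1^4 = +1.
(a,b)_23: α=2, u≡6; β=0, v≡1 (mod 23); (6|23)=+1, (1|23)=+1; sign (−1)^0·+1^0·+1^2 = +1.
(a,b)_3: α=6, u≡2; β=0, v≡2 (mod 3); (2|3)=-1, (2|3)=-1; sign (−1)^0·-1^0·-1^6 = +1.
|Ram(-13585, -7)| = 4, even; anisotropic at {5, 13, 19, ∞}.

[5, 13, 19, inf]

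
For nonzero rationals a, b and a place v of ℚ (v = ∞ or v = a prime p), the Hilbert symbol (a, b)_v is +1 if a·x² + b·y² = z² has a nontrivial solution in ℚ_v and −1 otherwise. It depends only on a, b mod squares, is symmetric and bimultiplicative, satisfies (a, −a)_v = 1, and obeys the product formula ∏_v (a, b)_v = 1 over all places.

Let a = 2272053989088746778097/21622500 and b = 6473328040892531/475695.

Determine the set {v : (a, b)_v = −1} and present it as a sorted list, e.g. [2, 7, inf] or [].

(a, b) ≡ (96577, 623645) mod (ℚ^×)²; places V = {2, 3, 5, 7, 11, 13, 17, 19, 23, 29, 31, ∞}.
(a,b)_19: α=5, u≡8; β=4, v≡14 (mod 19); (8|19)=-1, (14|19)=-1; sign (−1)^0·-1^4·-1^5 = -1.
(a,b)_7: α=4, u≡3; β=2, v≡2 (mod 7); (3|7)=-1, (2|7)=+1; sign (−1)^0·-1^2·+1^4 = +1.
(a,b)_29: α=2, u≡28; β=1, v≡6 (mod 29); (28|29)=+1, (6|29)=+1; sign (−1)^0·+1^1·+1^2 = +1.
(a,b)_13: α=3, u≡5; β=2, v≡1 (mod 13); (5|13)=-1, (1|13)=+1; sign (−1)^0·-1^2·+1^3 = +1.
(a,b)_3: α=-2, u≡1; β=-2, v≡2 (mod 3); (1|3)=+1, (2|3)=-1; sign (−1)^0·+1^-2·-1^-2 = +1.
(a,b)_5: α=-4, u≡2; β=-1, v≡4 (mod 5); (2|5)=-1, (4|5)=+1; sign (−1)^0·-1^-1·+1^-4 = -1.
(a,b)_11: α=0, u≡8; β=-1, v≡4 (mod 11); (8|11)=-1, (4|11)=+1; sign (−1)^0·-1^-1·+1^0 = -1.
(a,b)_23: α=3, u≡16; β=3, v≡11 (mod 23); (16|23)=+1, (11|23)=-1; sign (−1)^1·+1^3·-1^3 = +1.
(a,b)_2: α=-2, β=0; u≡1, v≡5 (mod 8); ε(u)ε(v)=0·0, αω(v)=-2·1, βω(u)=0·0; sum ≡ 0  ⇒  +1.
(a,b)_17: α=1, u≡3; β=1, v≡1 (mod 17); (3|17)=-1, (1|17)=+1; sign (−1)^0·-1^1·+1^1 = -1.
(a,b)_∞: sgn(96577)=+, sgn(623645)=+, so +1.
(a,b)_31: α=-2, u≡15; β=-2, v≡18 (mod 31); (15|31)=-1, (18|31)=+1; sign (−1)^0·-1^-2·+1^-2 = +1.
Ram(96577, 623645) = {5, 11, 17, 19}; no ℚ_5-point on the conic.

[5, 11, 17, 19]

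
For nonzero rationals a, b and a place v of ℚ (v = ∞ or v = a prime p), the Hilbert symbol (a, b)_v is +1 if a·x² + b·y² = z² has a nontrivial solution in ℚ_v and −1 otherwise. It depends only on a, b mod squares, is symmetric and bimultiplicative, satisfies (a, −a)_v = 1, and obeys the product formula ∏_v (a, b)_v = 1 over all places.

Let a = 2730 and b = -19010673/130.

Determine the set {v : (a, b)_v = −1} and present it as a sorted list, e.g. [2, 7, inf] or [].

[2, 3, 5, 11]

Mod squares: a ≡ 2730, b ≡ -4290. Check v ∈ {∞, 2, 3, 5, 7, 11, 13, 23}.
v=2: v_2(a)=1, v_2(b)=-1; units ≡ 5, 7 (mod 8); ε·ε+αω+βω = 0·1+1·0+-1·1 ≡ 1  ⇒  (a,b)_2 = -1.
v=7: a=7^1·(≡5), b=7^0·(≡1) mod 7; (5|7)=-1, (1|7)=+1; (−1)^{1·0·3}·(-1)^0·(+1)^1 = +1.
v=∞: 2730 > 0 and -4290 < 0  ⇒  (a,b)_∞ = +1.
v=3: a=3^1·(≡1), b=3^3·(≡1) mod 3; (1|3)=+1, (1|3)=+1; (−1)^{1·3·1}·(+1)^3·(+1)^1 = -1.
v=13: a=13^1·(≡2), b=13^-1·(≡2) mod 13; (2|13)=-1, (2|13)=-1; (−1)^{1·-1·6}·(-1)^-1·(-1)^1 = +1.
v=5: a=5^1·(≡1), b=5^-1·(≡2) mod 5; (1|5)=+1, (2|5)=-1; (−1)^{1·-1·2}·(+1)^-1·(-1)^1 = -1.
v=11: a=11^0·(≡2), b=11^3·(≡8) mod 11; (2|11)=-1, (8|11)=-1; (−1)^{0·3·5}·(-1)^3·(-1)^0 = -1.
v=23: a=23^0·(≡16), b=23^2·(≡10) mod 23; (16|23)=+1, (10|23)=-1; (−1)^{0·2·11}·(+1)^2·(-1)^0 = +1.
|Ram(2730, -4290)| = 4, even; anisotropic at {2, 3, 5, 11}.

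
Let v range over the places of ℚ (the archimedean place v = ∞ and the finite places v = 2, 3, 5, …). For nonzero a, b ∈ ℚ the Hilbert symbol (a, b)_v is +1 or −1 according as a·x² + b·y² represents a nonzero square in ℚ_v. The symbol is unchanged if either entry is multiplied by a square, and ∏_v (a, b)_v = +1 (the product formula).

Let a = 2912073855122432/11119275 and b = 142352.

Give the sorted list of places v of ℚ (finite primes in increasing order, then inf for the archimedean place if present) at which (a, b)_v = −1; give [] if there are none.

[31, 41]

Mod squares: a ≡ 53924717, b ≡ 8897. Check v ∈ {∞, 2, 3, 5, 7, 11, 13, 17, 19, 29, 31, 41}.
v=19: a=19^-1·(≡12), b=19^0·(≡4) mod 19; (12|19)=-1, (4|19)=+1; (−1)^{-1·0·9}·(-1)^0·(+1)^-1 = +1.
v=41: a=41^1·(≡16), b=41^1·(≡28) mod 41; (16|41)=+1, (28|41)=-1; (−1)^{1·1·20}·(+1)^1·(-1)^1 = -1.
v=13: a=13^2·(≡7), b=13^0·(≡2) mod 13; (7|13)=-1, (2|13)=-1; (−1)^{2·0·6}·(-1)^0·(-1)^2 = +1.
v=17: a=17^-2·(≡6), b=17^0·(≡11) mod 17; (6|17)=-1, (11|17)=-1; (−1)^{-2·0·8}·(-1)^0·(-1)^-2 = +1.
v=3: a=3^-4·(≡2), b=3^0·(≡2) mod 3; (2|3)=-1, (2|3)=-1; (−1)^{-4·0·1}·(-1)^0·(-1)^-4 = +1.
v=2: v_2(a)=10, v_2(b)=4; units ≡ 5, 1 (mod 8); ε·ε+αω+βω = 0·0+10·0+4·1 ≡ 0  ⇒  (a,b)_2 = +1.
v=29: a=29^1·(≡5), b=29^0·(≡20) mod 29; (5|29)=+1, (20|29)=+1; (−1)^{1·0·14}·(+1)^0·(+1)^1 = +1.
v=31: a=31^1·(≡28), b=31^1·(≡4) mod 31; (28|31)=+1, (4|31)=+1; (−1)^{1·1·15}·(+1)^1·(+1)^1 = -1.
v=7: a=7^3·(≡6), b=7^1·(≡1) mod 7; (6|7)=-1, (1|7)=+1; (−1)^{3·1·3}·(-1)^1·(+1)^3 = +1.
v=11: a=11^3·(≡3), b=11^0·(≡1) mod 11; (3|11)=+1, (1|11)=+1; (−1)^{3·0·5}·(+1)^0·(+1)^3 = +1.
v=5: a=5^-2·(≡2), b=5^0·(≡2) mod 5; (2|5)=-1, (2|5)=-1; (−1)^{-2·0·2}·(-1)^0·(-1)^-2 = +1.
v=∞: 53924717 > 0 and 8897 > 0  ⇒  (a,b)_∞ = +1.
Ram(53924717, 8897) = {31, 41}; no ℚ_31-point on the conic.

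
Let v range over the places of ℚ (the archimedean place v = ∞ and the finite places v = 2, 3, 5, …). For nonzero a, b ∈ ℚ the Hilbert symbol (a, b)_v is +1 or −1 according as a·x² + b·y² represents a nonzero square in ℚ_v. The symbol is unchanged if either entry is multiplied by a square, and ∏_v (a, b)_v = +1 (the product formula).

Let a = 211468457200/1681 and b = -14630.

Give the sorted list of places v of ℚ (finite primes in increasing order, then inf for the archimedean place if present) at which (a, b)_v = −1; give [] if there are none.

[5, 13]

Mod squares: a ≡ 247, b ≡ -14630. Check v ∈ {∞, 2, 5, 7, 11, 13, 19, 41}.
v=∞: 247 > 0 and -14630 < 0  ⇒  (a,b)_∞ = +1.
v=7: a=7^2·(≡2), b=7^1·(≡3) mod 7; (2|7)=+1, (3|7)=-1; (−1)^{2·1·3}·(+1)^1·(-1)^2 = +1.
v=2: v_2(a)=4, v_2(b)=1; units ≡ 7, 5 (mod 8); ε·ε+αω+βω = 1·0+4·1+1·0 ≡ 0  ⇒  (a,b)_2 = +1.
v=19: a=19^3·(≡12), b=19^1·(≡9) mod 19; (12|19)=-1, (9|19)=+1; (−1)^{3·1·9}·(-1)^1·(+1)^3 = +1.
v=41: a=41^-2·(≡32), b=41^0·(≡7) mod 41; (32|41)=+1, (7|41)=-1; (−1)^{-2·0·20}·(+1)^0·(-1)^-2 = +1.
v=11: a=11^2·(≡1), b=11^1·(≡1) mod 11; (1|11)=+1, (1|11)=+1; (−1)^{2·1·5}·(+1)^1·(+1)^2 = +1.
v=5: a=5^2·(≡3), b=5^1·(≡4) mod 5; (3|5)=-1, (4|5)=+1; (−1)^{2·1·2}·(-1)^1·(+1)^2 = -1.
v=13: a=13^1·(≡7), b=13^0·(≡8) mod 13; (7|13)=-1, (8|13)=-1; (−1)^{1·0·6}·(-1)^0·(-1)^1 = -1.
Ram(247, -14630) = {5, 13}; no ℚ_5-point on the conic.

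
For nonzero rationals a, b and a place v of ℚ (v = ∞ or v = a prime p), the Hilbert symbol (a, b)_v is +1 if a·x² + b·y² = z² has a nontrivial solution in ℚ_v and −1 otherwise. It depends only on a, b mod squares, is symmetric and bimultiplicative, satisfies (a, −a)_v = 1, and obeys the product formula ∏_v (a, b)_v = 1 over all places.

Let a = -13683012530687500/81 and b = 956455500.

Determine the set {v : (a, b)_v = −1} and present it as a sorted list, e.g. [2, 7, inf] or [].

[3, 7, 11, 13]

(a, b) ≡ (-91, 1155) mod (ℚ^×)²; places V = {2, 3, 5, 7, 11, 13, ∞}.
(a,b)_11: α=2, u≡2; β=1, v≡10 (mod 11); (2|11)=-1, (10|11)=-1; sign (−1)^0·-1^1·-1^2 = -1.
(a,b)_7: α=7, u≡2; β=3, v≡1 (mod 7); (2|7)=+1, (1|7)=+1; sign (−1)^1·+1^3·+1^7 = -1.
(a,b)_5: α=6, u≡1; β=3, v≡4 (mod 5); (1|5)=+1, (4|5)=+1; sign (−1)^0·+1^3·+1^6 = +1.
(a,b)_∞: sgn(-91)=−, sgn(1155)=+, so +1.
(a,b)_13: α=3, u≡6; β=2, v≡2 (mod 13); (6|13)=-1, (2|13)=-1; sign (−1)^0·-1^2·-1^3 = -1.
(a,b)_3: α=-4, u≡2; β=1, v≡1 (mod 3); (2|3)=-1, (1|3)=+1; sign (−1)^0·-1^1·+1^-4 = -1.
(a,b)_2: α=2, β=2; u≡5, v≡3 (mod 8); ε(u)ε(v)=0·1, αω(v)=2·1, βω(u)=2·1; sum ≡ 0  ⇒  +1.
(-91, 1155 / ℚ) ramifies at {3, 7, 11, 13}: a division algebra.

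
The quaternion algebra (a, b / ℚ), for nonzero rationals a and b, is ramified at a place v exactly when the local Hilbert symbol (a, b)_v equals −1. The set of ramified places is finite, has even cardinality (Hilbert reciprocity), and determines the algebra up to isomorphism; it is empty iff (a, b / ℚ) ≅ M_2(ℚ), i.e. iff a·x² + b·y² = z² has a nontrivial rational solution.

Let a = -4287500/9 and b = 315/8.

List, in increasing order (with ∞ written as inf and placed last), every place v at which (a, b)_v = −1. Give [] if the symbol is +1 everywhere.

[2, 5]

Mod squares: a ≡ -35, b ≡ 70. Check v ∈ {∞, 2, 3, 5, 7}.
v=5: a=5^5·(≡2), b=5^1·(≡1) mod 5; (2|5)=-1, (1|5)=+1; (−1)^{5·1·2}·(-1)^1·(+1)^5 = -1.
v=2: v_2(a)=2, v_2(b)=-3; units ≡ 5, 3 (mod 8); ε·ε+αω+βω = 0·1+2·1+-3·1 ≡ 1  ⇒  (a,b)_2 = -1.
v=∞: -35 < 0 and 70 > 0  ⇒  (a,b)_∞ = +1.
v=7: a=7^3·(≡1), b=7^1·(≡3) mod 7; (1|7)=+1, (3|7)=-1; (−1)^{3·1·3}·(+1)^1·(-1)^3 = +1.
v=3: a=3^-2·(≡1), b=3^2·(≡1) mod 3; (1|3)=+1, (1|3)=+1; (−1)^{-2·2·1}·(+1)^2·(+1)^-2 = +1.
|Ram(-35, 70)| = 2, even; anisotropic at {2, 5}.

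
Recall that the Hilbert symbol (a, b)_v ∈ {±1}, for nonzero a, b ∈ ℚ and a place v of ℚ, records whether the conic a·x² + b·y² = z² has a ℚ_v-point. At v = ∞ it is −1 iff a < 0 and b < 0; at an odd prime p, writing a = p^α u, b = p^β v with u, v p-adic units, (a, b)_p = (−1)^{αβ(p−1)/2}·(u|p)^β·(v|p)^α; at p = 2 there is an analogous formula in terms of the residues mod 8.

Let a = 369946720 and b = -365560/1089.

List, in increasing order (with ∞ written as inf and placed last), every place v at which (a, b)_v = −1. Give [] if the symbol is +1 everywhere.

[2, 5, 13, 37]

(a, b) ≡ (23121670, -91390) mod (ℚ^×)²; places V = {2, 3, 5, 11, 13, 19, 23, 37, ∞}.
(a,b)_3: α=0, u≡1; β=-2, v≡2 (mod 3); (1|3)=+1, (2|3)=-1; sign (−1)^0·+1^-2·-1^0 = +1.
(a,b)_11: α=1, u≡10; β=-2, v≡4 (mod 11); (10|11)=-1, (4|11)=+1; sign (−1)^0·-1^-2·+1^1 = +1.
(a,b)_19: α=1, u≡3; β=1, v≡17 (mod 19); (3|19)=-1, (17|19)=+1; sign (−1)^1·-1^1·+1^1 = +1.
(a,b)_2: α=5, β=3; u≡3, v≡1 (mod 8); ε(u)ε(v)=1·0, αω(v)=5·0, βω(u)=3·1; sum ≡ 1  ⇒  -1.
(a,b)_5: α=1, u≡4; β=1, v≡2 (mod 5); (4|5)=+1, (2|5)=-1; sign (−1)^0·+1^1·-1^1 = -1.
(a,b)_37: α=1, u≡13; β=1, v≡30 (mod 37); (13|37)=-1, (30|37)=+1; sign (−1)^0·-1^1·+1^1 = -1.
(a,b)_13: α=1, u≡11; β=1, v≡9 (mod 13); (11|13)=-1, (9|13)=+1; sign (−1)^0·-1^1·+1^1 = -1.
(a,b)_∞: sgn(23121670)=+, sgn(-91390)=−, so +1.
(a,b)_23: α=1, u≡4; β=0, v≡6 (mod 23); (4|23)=+1, (6|23)=+1; sign (−1)^0·+1^0·+1^1 = +1.
|Ram(23121670, -91390)| = 4, even; anisotropic at {2, 5, 13, 37}.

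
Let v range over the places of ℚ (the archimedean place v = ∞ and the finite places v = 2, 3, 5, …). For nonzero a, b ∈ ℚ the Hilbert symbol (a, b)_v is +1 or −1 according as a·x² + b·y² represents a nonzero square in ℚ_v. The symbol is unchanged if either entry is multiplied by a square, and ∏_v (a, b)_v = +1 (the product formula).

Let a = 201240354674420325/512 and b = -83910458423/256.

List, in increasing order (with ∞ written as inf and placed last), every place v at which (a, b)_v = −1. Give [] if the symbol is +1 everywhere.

[11, 17, 19, 23]

(a, b) ≡ (490314, -23) mod (ℚ^×)²; places V = {2, 3, 5, 11, 17, 19, 23, ∞}.
(a,b)_∞: sgn(490314)=+, sgn(-23)=−, so +1.
(a,b)_11: α=3, u≡7; β=2, v≡6 (mod 11); (7|11)=-1, (6|11)=-1; sign (−1)^0·-1^2·-1^3 = -1.
(a,b)_23: α=1, u≡17; β=1, v≡20 (mod 23); (17|23)=-1, (20|23)=-1; sign (−1)^1·-1^1·-1^1 = -1.
(a,b)_2: α=-9, β=-8; u≡5, v≡1 (mod 8); ε(u)ε(v)=0·0, αω(v)=-9·0, βω(u)=-8·1; sum ≡ 0  ⇒  +1.
(a,b)_17: α=5, u≡12; β=4, v≡3 (mod 17); (12|17)=-1, (3|17)=-1; sign (−1)^0·-1^4·-1^5 = -1.
(a,b)_3: α=3, u≡1; β=0, v≡1 (mod 3); (1|3)=+1, (1|3)=+1; sign (−1)^0·+1^0·+1^3 = +1.
(a,b)_19: α=3, u≡7; β=2, v≡3 (mod 19); (7|19)=+1, (3|19)=-1; sign (−1)^0·+1^2·-1^3 = -1.
(a,b)_5: α=2, u≡4; β=0, v≡2 (mod 5); (4|5)=+1, (2|5)=-1; sign (−1)^0·+1^0·-1^2 = +1.
(490314, -23 / ℚ) ramifies at {11, 17, 19, 23}: a division algebra.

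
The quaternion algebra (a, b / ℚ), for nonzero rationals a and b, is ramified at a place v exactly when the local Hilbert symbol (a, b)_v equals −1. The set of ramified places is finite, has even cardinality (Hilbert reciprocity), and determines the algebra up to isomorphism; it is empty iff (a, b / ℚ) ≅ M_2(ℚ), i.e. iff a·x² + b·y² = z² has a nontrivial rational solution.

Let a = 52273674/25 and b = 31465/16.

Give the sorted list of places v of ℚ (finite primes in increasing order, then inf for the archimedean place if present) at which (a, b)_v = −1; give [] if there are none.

Mod squares: a ≡ 71706, b ≡ 31465. Check v ∈ {∞, 2, 3, 5, 7, 17, 19, 29, 31, 37}.
v=37: a=37^1·(≡19), b=37^0·(≡31) mod 37; (19|37)=-1, (31|37)=-1; (−1)^{1·0·18}·(-1)^0·(-1)^1 = -1.
v=19: a=19^1·(≡14), b=19^0·(≡6) mod 19; (14|19)=-1, (6|19)=+1; (−1)^{1·0·9}·(-1)^0·(+1)^1 = +1.
v=2: v_2(a)=1, v_2(b)=-4; units ≡ 5, 1 (mod 8); ε·ε+αω+βω = 0·0+1·0+-4·1 ≡ 0  ⇒  (a,b)_2 = +1.
v=31: a=31^0·(≡23), b=31^1·(≡15) mod 31; (23|31)=-1, (15|31)=-1; (−1)^{0·1·15}·(-1)^1·(-1)^0 = -1.
v=7: a=7^0·(≡3), b=7^1·(≡4) mod 7; (3|7)=-1, (4|7)=+1; (−1)^{0·1·3}·(-1)^1·(+1)^0 = -1.
v=3: a=3^7·(≡1), b=3^0·(≡1) mod 3; (1|3)=+1, (1|3)=+1; (−1)^{7·0·1}·(+1)^0·(+1)^7 = +1.
v=5: a=5^-2·(≡4), b=5^1·(≡3) mod 5; (4|5)=+1, (3|5)=-1; (−1)^{-2·1·2}·(+1)^1·(-1)^-2 = +1.
v=29: a=29^0·(≡11), b=29^1·(≡8) mod 29; (11|29)=-1, (8|29)=-1; (−1)^{0·1·14}·(-1)^1·(-1)^0 = -1.
v=∞: 71706 > 0 and 31465 > 0  ⇒  (a,b)_∞ = +1.
v=17: a=17^1·(≡8), b=17^0·(≡2) mod 17; (8|17)=+1, (2|17)=+1; (−1)^{1·0·8}·(+1)^0·(+1)^1 = +1.
|Ram(71706, 31465)| = 4, even; anisotropic at {7, 29, 31, 37}.

[7, 29, 31, 37]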